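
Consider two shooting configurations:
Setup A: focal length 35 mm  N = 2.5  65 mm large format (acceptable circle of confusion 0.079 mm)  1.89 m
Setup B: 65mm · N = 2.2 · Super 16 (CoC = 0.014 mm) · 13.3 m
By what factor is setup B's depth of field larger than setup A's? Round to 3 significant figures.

Setup A: H = 35²/(2.5×0.079) + 35 ≈ 6237.5 mm; DoF = Df − Dn = 2696.4 − 1454.9 ≈ 1241.5 mm.
Setup B: H = 65²/(2.2×0.014) + 65 ≈ 137240.3 mm; DoF = Df − Dn = 14720.2 − 12129.7 ≈ 2590.5 mm.
Ratio = 2590.5 / 1241.5 ≈ 2.09.

2.09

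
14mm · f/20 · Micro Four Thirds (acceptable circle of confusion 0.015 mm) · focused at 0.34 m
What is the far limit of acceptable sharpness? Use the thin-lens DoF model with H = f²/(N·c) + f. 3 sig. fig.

Hyperfocal distance H = f²/(N·c) + f = 14²/(20 × 0.015) + 14 = 196/0.3 + 14 ≈ 667.3 mm ≈ 0.667 m.
Far limit Df = s·(H − f)/(H − s) = 340 × (667.3 − 14) / (667.3 − 340) = 340 × 653.3 / 327.3 ≈ 678.62 mm ≈ 0.679 m.

0.679 m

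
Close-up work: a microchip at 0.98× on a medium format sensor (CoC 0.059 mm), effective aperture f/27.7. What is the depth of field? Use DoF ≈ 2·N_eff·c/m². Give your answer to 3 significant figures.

3.40 mm

At magnification m, DoF ≈ 2·N_eff·c/m² = 2 × 27.7 × 0.059 / 0.98² = 3.269 / 0.9604 ≈ 3.4 mm.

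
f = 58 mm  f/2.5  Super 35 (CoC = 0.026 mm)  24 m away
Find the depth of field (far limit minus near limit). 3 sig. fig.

Hyperfocal distance H = f²/(N·c) + f = 58²/(2.5 × 0.026) + 58 = 3364/0.065 + 58 ≈ 51811.8 mm ≈ 51.81 m.
Near limit Dn = s·(H − f)/(H + s − 2f) = 24000 × (51811.8 − 58) / (51811.8 + 24000 − 2 × 58) = 24000 × 51753.8 / 75695.8 ≈ 16409 mm.
Far limit Df = s·(H − f)/(H − s) = 24000 × (51811.8 − 58) / (51811.8 − 24000) = 24000 × 51753.8 / 27811.8 ≈ 44661 mm.
Depth of field = Df − Dn = 44661 − 16409 ≈ 28252 mm ≈ 28.3 m.

28.3 m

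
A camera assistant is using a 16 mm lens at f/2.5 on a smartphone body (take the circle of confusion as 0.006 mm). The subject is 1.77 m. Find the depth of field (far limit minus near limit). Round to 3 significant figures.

368 mm

Hyperfocal distance H = f²/(N·c) + f = 16²/(2.5 × 0.006) + 16 = 256/0.015 + 16 ≈ 17082.7 mm ≈ 17.08 m.
Near limit Dn = s·(H − f)/(H + s − 2f) = 1770 × (17082.7 − 16) / (17082.7 + 1770 − 2 × 16) = 1770 × 17066.7 / 18820.7 ≈ 1605.04 mm.
Far limit Df = s·(H − f)/(H − s) = 1770 × (17082.7 − 16) / (17082.7 − 1770) = 1770 × 17066.7 / 15312.7 ≈ 1972.75 mm.
Depth of field = Df − Dn = 1972.75 − 1605.04 ≈ 367.71 mm.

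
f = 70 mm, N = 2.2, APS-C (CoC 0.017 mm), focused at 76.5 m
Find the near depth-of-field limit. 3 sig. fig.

48.3 m

Hyperfocal distance H = f²/(N·c) + f = 70²/(2.2 × 0.017) + 70 = 4900/0.0374 + 70 ≈ 131086.0 mm ≈ 131.1 m.
Near limit Dn = s·(H − f)/(H + s − 2f) = 76500 × (131086.0 − 70) / (131086.0 + 76500 − 2 × 70) = 76500 × 131016.0 / 207446.0 ≈ 48315 mm ≈ 48.3 m.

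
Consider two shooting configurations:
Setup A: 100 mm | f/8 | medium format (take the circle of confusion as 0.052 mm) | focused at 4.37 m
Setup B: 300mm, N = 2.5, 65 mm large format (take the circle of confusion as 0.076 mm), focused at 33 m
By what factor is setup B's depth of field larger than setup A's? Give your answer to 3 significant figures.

2.86

Setup A: H = 100²/(8×0.052) + 100 ≈ 24138.5 mm; DoF = Df − Dn = 5313.9 − 3710.8 ≈ 1603.1 mm.
Setup B: H = 300²/(2.5×0.076) + 300 ≈ 473984.2 mm; DoF = Df − Dn = 35447.0 − 30869.0 ≈ 4578.0 mm.
Ratio = 4578.0 / 1603.1 ≈ 2.86.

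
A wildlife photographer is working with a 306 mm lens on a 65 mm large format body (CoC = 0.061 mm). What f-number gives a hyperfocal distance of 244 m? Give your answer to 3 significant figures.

Rearrange H = f²/(N·c) + f for N: N = f² / ((H − f)·c).
N = 306² / ((244000 − 306) × 0.061) = 93636 / 14865 ≈ 6.30.

f/6.30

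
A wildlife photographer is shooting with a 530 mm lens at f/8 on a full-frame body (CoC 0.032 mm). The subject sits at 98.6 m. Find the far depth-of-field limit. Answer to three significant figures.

Hyperfocal distance H = f²/(N·c) + f = 530²/(8 × 0.032) + 530 = 280900/0.256 + 530 ≈ 1097795.6 mm ≈ 1098 m.
Far limit Df = s·(H − f)/(H − s) = 98600 × (1097795.6 − 530) / (1097795.6 − 98600) = 98600 × 1097265.6 / 999195.6 ≈ 108277 mm ≈ 108 m.

108 m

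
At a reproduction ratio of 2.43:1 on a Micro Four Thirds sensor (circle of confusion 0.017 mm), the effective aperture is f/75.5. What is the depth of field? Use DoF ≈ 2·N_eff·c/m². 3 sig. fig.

At magnification m, DoF ≈ 2·N_eff·c/m² = 2 × 75.5 × 0.017 / 2.43² = 2.567 / 5.905 ≈ 0.435 mm.

0.435 mm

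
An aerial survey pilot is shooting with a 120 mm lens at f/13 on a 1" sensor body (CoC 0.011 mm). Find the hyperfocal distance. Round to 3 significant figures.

Hyperfocal distance H = f²/(N·c) + f = 120²/(13 × 0.011) + 120 = 14400/0.143 + 120 ≈ 100819.3 mm ≈ 101 m.

101 m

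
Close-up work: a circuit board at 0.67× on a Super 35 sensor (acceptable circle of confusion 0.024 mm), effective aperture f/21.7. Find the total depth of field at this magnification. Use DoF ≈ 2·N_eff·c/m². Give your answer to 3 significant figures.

At magnification m, DoF ≈ 2·N_eff·c/m² = 2 × 21.7 × 0.024 / 0.67² = 1.042 / 0.4489 ≈ 2.32 mm.

2.32 mm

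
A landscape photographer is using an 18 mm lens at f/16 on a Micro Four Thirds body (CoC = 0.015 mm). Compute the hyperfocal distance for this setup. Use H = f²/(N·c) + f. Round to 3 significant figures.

1.37 m

Hyperfocal distance H = f²/(N·c) + f = 18²/(16 × 0.015) + 18 = 324/0.24 + 18 ≈ 1368.0 mm ≈ 1.37 m.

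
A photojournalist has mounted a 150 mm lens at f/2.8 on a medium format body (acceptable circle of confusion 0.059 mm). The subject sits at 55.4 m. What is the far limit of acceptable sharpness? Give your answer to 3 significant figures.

93.2 m

Hyperfocal distance H = f²/(N·c) + f = 150²/(2.8 × 0.059) + 150 = 22500/0.1652 + 150 ≈ 136348.5 mm ≈ 136.3 m.
Far limit Df = s·(H − f)/(H − s) = 55400 × (136348.5 − 150) / (136348.5 − 55400) = 55400 × 136198.5 / 80948.5 ≈ 93212 mm ≈ 93.2 m.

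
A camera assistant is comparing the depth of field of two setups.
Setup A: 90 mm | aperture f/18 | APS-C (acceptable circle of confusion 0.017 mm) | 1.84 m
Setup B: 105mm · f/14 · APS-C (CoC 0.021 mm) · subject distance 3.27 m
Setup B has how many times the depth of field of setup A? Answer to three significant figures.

Setup A: H = 90²/(18×0.017) + 90 ≈ 26560.6 mm; DoF = Df − Dn = 1970.26 − 1725.90 ≈ 244.36 mm.
Setup B: H = 105²/(14×0.021) + 105 ≈ 37605.0 mm; DoF = Df − Dn = 3571.43 − 3015.49 ≈ 555.94 mm.
Ratio = 555.94 / 244.36 ≈ 2.28.

2.28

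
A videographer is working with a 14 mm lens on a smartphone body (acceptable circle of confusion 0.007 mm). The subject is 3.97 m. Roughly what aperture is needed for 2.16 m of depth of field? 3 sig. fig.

f/1.80

Write h = H − f = f²/(N·c). The thin-lens limits are Dn = s·h/(h + (s−f)) and Df = s·h/(h − (s−f)), so DoF = Df − Dn = 2·s·(s−f)·h / (h² − (s−f)²).
That is a quadratic in h: DoF·h² − 2·s·(s−f)·h − DoF·(s−f)² = 0 ⇒ h = (s−f)·(s + √(s² + DoF²)) / DoF = 3956 × (3970 + √(3970² + 2160²)) / 2160 = 3956 × (3970 + 4519.57) / 2160 ≈ 15548 mm.
Then N = f²/(c·h) = 14² / (0.007 × 15548) = 196 / 108.84 ≈ 1.80.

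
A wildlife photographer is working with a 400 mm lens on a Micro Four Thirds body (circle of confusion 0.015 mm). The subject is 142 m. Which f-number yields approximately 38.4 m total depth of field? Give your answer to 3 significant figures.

f/10

Write h = H − f = f²/(N·c). The thin-lens limits are Dn = s·h/(h + (s−f)) and Df = s·h/(h − (s−f)), so DoF = Df − Dn = 2·s·(s−f)·h / (h² − (s−f)²).
That is a quadratic in h: DoF·h² − 2·s·(s−f)·h − DoF·(s−f)² = 0 ⇒ h = (s−f)·(s + √(s² + DoF²)) / DoF = 141600 × (142000 + √(142000² + 38400²)) / 38400 = 141600 × (142000 + 147101) / 38400 ≈ 1066058 mm.
Then N = f²/(c·h) = 400² / (0.015 × 1066058) = 160000 / 15991 ≈ 10.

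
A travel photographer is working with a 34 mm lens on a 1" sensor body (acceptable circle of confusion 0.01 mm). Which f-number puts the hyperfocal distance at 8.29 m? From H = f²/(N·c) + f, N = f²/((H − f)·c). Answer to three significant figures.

f/14

Rearrange H = f²/(N·c) + f for N: N = f² / ((H − f)·c).
N = 34² / ((8290 − 34) × 0.01) = 1156 / 82.56 ≈ 14.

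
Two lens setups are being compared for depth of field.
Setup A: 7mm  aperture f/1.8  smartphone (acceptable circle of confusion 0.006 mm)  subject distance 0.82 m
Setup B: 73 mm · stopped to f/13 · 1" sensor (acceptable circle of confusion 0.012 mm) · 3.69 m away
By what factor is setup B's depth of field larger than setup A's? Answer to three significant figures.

2.60

Setup A: H = 7²/(1.8×0.006) + 7 ≈ 4544.0 mm; DoF = Df − Dn = 999.02 − 695.39 ≈ 303.63 mm.
Setup B: H = 73²/(13×0.012) + 73 ≈ 34233.3 mm; DoF = Df − Dn = 4126.98 − 3336.70 ≈ 790.28 mm.
Ratio = 790.28 / 303.63 ≈ 2.60.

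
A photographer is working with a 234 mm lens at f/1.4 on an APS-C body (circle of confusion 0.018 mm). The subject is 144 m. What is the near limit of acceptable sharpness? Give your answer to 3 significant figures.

135 m

Hyperfocal distance H = f²/(N·c) + f = 234²/(1.4 × 0.018) + 234 = 54756/0.0252 + 234 ≈ 2173091.1 mm ≈ 2173 m.
Near limit Dn = s·(H − f)/(H + s − 2f) = 144000 × (2173091.1 − 234) / (2173091.1 + 144000 − 2 × 234) = 144000 × 2172857.1 / 2316623.1 ≈ 135064 mm ≈ 135 m.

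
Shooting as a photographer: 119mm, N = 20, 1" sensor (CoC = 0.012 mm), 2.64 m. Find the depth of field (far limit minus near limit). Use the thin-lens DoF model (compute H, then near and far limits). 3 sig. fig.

Hyperfocal distance H = f²/(N·c) + f = 119²/(20 × 0.012) + 119 = 14161/0.24 + 119 ≈ 59123.2 mm ≈ 59.12 m.
Near limit Dn = s·(H − f)/(H + s − 2f) = 2640 × (59123.2 − 119) / (59123.2 + 2640 − 2 × 119) = 2640 × 59004.2 / 61525.2 ≈ 2531.83 mm.
Far limit Df = s·(H − f)/(H − s) = 2640 × (59123.2 − 119) / (59123.2 − 2640) = 2640 × 59004.2 / 56483.2 ≈ 2757.83 mm.
Depth of field = Df − Dn = 2757.83 − 2531.83 ≈ 226.00 mm.

226 mm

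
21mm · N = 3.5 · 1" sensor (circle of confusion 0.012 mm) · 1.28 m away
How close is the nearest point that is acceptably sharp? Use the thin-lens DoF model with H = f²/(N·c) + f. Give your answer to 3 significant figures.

1.14 m

Hyperfocal distance H = f²/(N·c) + f = 21²/(3.5 × 0.012) + 21 = 441/0.042 + 21 ≈ 10521.0 mm ≈ 10.52 m.
Near limit Dn = s·(H − f)/(H + s − 2f) = 1280 × (10521.0 − 21) / (10521.0 + 1280 − 2 × 21) = 1280 × 10500.0 / 11759.0 ≈ 1143.0 mm ≈ 1.14 m.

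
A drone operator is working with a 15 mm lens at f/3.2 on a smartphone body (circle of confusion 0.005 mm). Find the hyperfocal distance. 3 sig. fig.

14.1 m

Hyperfocal distance H = f²/(N·c) + f = 15²/(3.2 × 0.005) + 15 = 225/0.016 + 15 ≈ 14077.5 mm ≈ 14.1 m.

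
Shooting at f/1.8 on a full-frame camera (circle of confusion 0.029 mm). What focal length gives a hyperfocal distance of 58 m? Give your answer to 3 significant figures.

From H = f²/(N·c) + f, with f ≪ H: f ≈ √(H·N·c) = √(58000 × 1.8 × 0.029) = √3027.6 ≈ 55.02 mm.
The +f correction barely moves this — solving exactly, f² + N·c·f − N·c·H = 0 ⇒ f = (−N·c + √((N·c)² + 4·N·c·H))/2 = (−0.0522 + √12110)/2 ≈ 54.998 mm, so f ≈ 55.0 mm.

55.0 mm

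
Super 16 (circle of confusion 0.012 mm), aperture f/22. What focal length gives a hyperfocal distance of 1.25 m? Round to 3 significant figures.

From H = f²/(N·c) + f, with f ≪ H: f ≈ √(H·N·c) = √(1250 × 22 × 0.012) = √330.00 ≈ 18.17 mm.
Exact: f² + N·c·f − N·c·H = 0 ⇒ f = (−N·c + √((N·c)² + 4·N·c·H))/2 = (−0.264 + √1320.1)/2 ≈ 18.034 mm ≈ 18.0 mm.

18.0 mm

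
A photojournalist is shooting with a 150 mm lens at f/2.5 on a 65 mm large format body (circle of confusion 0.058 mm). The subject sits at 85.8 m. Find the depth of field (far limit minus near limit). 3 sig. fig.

136 m

Hyperfocal distance H = f²/(N·c) + f = 150²/(2.5 × 0.058) + 150 = 22500/0.145 + 150 ≈ 155322.4 mm ≈ 155.3 m.
Near limit Dn = s·(H − f)/(H + s − 2f) = 85800 × (155322.4 − 150) / (155322.4 + 85800 − 2 × 150) = 85800 × 155172.4 / 240822.4 ≈ 55285 mm.
Far limit Df = s·(H − f)/(H − s) = 85800 × (155322.4 − 150) / (155322.4 − 85800) = 85800 × 155172.4 / 69522.4 ≈ 191504 mm.
Depth of field = Df − Dn = 191504 − 55285 ≈ 136219 mm ≈ 136 m.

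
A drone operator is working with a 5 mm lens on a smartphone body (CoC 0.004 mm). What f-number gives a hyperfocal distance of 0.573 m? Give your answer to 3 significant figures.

f/11

Rearrange H = f²/(N·c) + f for N: N = f² / ((H − f)·c).
N = 5² / ((573 − 5) × 0.004) = 25 / 2.272 ≈ 11.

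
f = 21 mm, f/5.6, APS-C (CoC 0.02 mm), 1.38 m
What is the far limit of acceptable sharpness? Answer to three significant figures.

Hyperfocal distance H = f²/(N·c) + f = 21²/(5.6 × 0.02) + 21 = 441/0.112 + 21 ≈ 3958.5 mm ≈ 3.959 m.
Far limit Df = s·(H − f)/(H − s) = 1380 × (3958.5 − 21) / (3958.5 − 1380) = 1380 × 3937.5 / 2578.5 ≈ 2107.3 mm ≈ 2.11 m.

2.11 m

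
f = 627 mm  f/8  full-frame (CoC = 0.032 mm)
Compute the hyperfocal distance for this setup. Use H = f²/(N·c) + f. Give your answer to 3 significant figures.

1540 m

Hyperfocal distance H = f²/(N·c) + f = 627²/(8 × 0.032) + 627 = 393129/0.256 + 627 ≈ 1536287.2 mm ≈ 1540 m.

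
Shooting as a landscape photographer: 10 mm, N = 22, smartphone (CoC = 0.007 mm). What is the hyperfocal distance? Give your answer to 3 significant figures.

0.659 m

Hyperfocal distance H = f²/(N·c) + f = 10²/(22 × 0.007) + 10 = 100/0.154 + 10 ≈ 659.4 mm ≈ 0.659 m.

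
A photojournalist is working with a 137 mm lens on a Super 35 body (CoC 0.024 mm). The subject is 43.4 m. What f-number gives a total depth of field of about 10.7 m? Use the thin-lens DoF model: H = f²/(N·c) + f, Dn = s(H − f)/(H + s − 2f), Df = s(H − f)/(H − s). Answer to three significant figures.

Write h = H − f = f²/(N·c). The thin-lens limits are Dn = s·h/(h + (s−f)) and Df = s·h/(h − (s−f)), so DoF = Df − Dn = 2·s·(s−f)·h / (h² − (s−f)²).
That is a quadratic in h: DoF·h² − 2·s·(s−f)·h − DoF·(s−f)² = 0 ⇒ h = (s−f)·(s + √(s² + DoF²)) / DoF = 43263 × (43400 + √(43400² + 10700²)) / 10700 = 43263 × (43400 + 44699.6) / 10700 ≈ 356210 mm.
Then N = f²/(c·h) = 137² / (0.024 × 356210) = 18769 / 8549.0 ≈ 2.20.

f/2.20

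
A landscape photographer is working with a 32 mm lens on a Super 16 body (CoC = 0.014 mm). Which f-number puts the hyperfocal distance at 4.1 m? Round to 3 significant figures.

f/18

Rearrange H = f²/(N·c) + f for N: N = f² / ((H − f)·c).
N = 32² / ((4100 − 32) × 0.014) = 1024 / 56.95 ≈ 18.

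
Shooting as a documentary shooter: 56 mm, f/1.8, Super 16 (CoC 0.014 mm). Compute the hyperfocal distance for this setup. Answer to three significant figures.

Hyperfocal distance H = f²/(N·c) + f = 56²/(1.8 × 0.014) + 56 = 3136/0.0252 + 56 ≈ 124500.4 mm ≈ 125 m.

125 m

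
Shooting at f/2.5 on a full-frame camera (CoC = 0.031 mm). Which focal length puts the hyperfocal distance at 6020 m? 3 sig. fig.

683 mm

From H = f²/(N·c) + f, with f ≪ H: f ≈ √(H·N·c) = √(6020000 × 2.5 × 0.031) = √466550 ≈ 683.0 mm.
The +f correction barely moves this — solving exactly, f² + N·c·f − N·c·H = 0 ⇒ f = (−N·c + √((N·c)² + 4·N·c·H))/2 = (−0.0775 + √1866200)/2 ≈ 683.01 mm, so f ≈ 683 mm.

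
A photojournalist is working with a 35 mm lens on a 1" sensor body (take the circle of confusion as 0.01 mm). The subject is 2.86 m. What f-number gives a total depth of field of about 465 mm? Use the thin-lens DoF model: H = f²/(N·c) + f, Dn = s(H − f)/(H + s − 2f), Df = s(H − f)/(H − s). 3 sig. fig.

Write h = H − f = f²/(N·c). The thin-lens limits are Dn = s·h/(h + (s−f)) and Df = s·h/(h − (s−f)), so DoF = Df − Dn = 2·s·(s−f)·h / (h² − (s−f)²).
That is a quadratic in h: DoF·h² − 2·s·(s−f)·h − DoF·(s−f)² = 0 ⇒ h = (s−f)·(s + √(s² + DoF²)) / DoF = 2825 × (2860 + √(2860² + 465²)) / 465 = 2825 × (2860 + 2897.56) / 465 ≈ 34979 mm.
Then N = f²/(c·h) = 35² / (0.01 × 34979) = 1225 / 349.79 ≈ 3.50.

f/3.50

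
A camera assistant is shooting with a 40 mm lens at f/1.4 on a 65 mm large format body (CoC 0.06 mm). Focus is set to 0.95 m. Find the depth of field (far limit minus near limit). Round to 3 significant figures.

91.0 mm

Hyperfocal distance H = f²/(N·c) + f = 40²/(1.4 × 0.06) + 40 = 1600/0.084 + 40 ≈ 19087.6 mm ≈ 19.09 m.
Near limit Dn = s·(H − f)/(H + s − 2f) = 950 × (19087.6 − 40) / (19087.6 + 950 − 2 × 40) = 950 × 19047.6 / 19957.6 ≈ 906.683 mm.
Far limit Df = s·(H − f)/(H − s) = 950 × (19087.6 − 40) / (19087.6 − 950) = 950 × 19047.6 / 18137.6 ≈ 997.663 mm.
Depth of field = Df − Dn = 997.663 − 906.683 ≈ 90.980 mm.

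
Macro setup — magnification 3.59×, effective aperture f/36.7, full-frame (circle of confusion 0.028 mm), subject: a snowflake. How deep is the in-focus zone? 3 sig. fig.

At magnification m, DoF ≈ 2·N_eff·c/m² = 2 × 36.7 × 0.028 / 3.59² = 2.055 / 12.89 ≈ 0.159 mm.

0.159 mm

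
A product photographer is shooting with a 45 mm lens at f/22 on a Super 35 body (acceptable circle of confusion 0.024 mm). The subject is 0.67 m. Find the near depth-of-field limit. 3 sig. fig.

0.576 m

Hyperfocal distance H = f²/(N·c) + f = 45²/(22 × 0.024) + 45 = 2025/0.528 + 45 ≈ 3880.2 mm ≈ 3.880 m.
Near limit Dn = s·(H − f)/(H + s − 2f) = 670 × (3880.2 − 45) / (3880.2 + 670 − 2 × 45) = 670 × 3835.2 / 4460.2 ≈ 576.11 mm ≈ 0.576 m.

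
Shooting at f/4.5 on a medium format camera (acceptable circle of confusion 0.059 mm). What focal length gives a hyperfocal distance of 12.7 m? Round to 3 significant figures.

57.9 mm

From H = f²/(N·c) + f, with f ≪ H: f ≈ √(H·N·c) = √(12700 × 4.5 × 0.059) = √3371.8 ≈ 58.07 mm.
Exact: f² + N·c·f − N·c·H = 0 ⇒ f = (−N·c + √((N·c)² + 4·N·c·H))/2 = (−0.2655 + √13487)/2 ≈ 57.935 mm ≈ 57.9 mm.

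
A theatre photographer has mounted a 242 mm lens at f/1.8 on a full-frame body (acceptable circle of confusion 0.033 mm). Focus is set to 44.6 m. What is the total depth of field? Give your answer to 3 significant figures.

4.02 m

Hyperfocal distance H = f²/(N·c) + f = 242²/(1.8 × 0.033) + 242 = 58564/0.0594 + 242 ≈ 986167.9 mm ≈ 986.2 m.
Near limit Dn = s·(H − f)/(H + s − 2f) = 44600 × (986167.9 − 242) / (986167.9 + 44600 − 2 × 242) = 44600 × 985925.9 / 1030283.9 ≈ 42679.8 mm.
Far limit Df = s·(H − f)/(H − s) = 44600 × (986167.9 − 242) / (986167.9 − 44600) = 44600 × 985925.9 / 941567.9 ≈ 46701.1 mm.
Depth of field = Df − Dn = 46701.1 − 42679.8 ≈ 4021.3 mm ≈ 4.02 m.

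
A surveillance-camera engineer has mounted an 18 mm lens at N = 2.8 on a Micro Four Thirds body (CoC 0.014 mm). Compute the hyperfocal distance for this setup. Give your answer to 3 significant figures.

8.28 m

Hyperfocal distance H = f²/(N·c) + f = 18²/(2.8 × 0.014) + 18 = 324/0.0392 + 18 ≈ 8283.3 mm ≈ 8.28 m.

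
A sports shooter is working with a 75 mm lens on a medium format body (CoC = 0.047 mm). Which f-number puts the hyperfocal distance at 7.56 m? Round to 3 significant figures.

Rearrange H = f²/(N·c) + f for N: N = f² / ((H − f)·c).
N = 75² / ((7560 − 75) × 0.047) = 5625 / 351.8 ≈ 16.

f/16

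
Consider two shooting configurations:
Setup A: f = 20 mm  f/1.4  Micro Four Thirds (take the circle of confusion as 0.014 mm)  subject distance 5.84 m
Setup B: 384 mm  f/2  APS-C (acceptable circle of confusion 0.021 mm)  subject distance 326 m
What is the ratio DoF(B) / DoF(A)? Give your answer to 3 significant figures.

16.8

Setup A: H = 20²/(1.4×0.014) + 20 ≈ 20428.2 mm; DoF = Df − Dn = 8169.9 − 4544.1 ≈ 3625.8 mm.
Setup B: H = 384²/(2×0.021) + 384 ≈ 3511241.1 mm; DoF = Df − Dn = 359326 − 298331 ≈ 60995 mm.
Ratio = 60995 / 3625.8 ≈ 16.8.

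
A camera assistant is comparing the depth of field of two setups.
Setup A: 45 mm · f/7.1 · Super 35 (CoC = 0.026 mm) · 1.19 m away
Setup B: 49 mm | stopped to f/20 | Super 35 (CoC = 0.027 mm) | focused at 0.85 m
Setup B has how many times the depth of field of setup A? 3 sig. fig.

Setup A: H = 45²/(7.1×0.026) + 45 ≈ 11014.7 mm; DoF = Df − Dn = 1328.69 − 1077.53 ≈ 251.16 mm.
Setup B: H = 49²/(20×0.027) + 49 ≈ 4495.3 mm; DoF = Df − Dn = 1036.77 − 720.25 ≈ 316.52 mm.
Ratio = 316.52 / 251.16 ≈ 1.26.

1.26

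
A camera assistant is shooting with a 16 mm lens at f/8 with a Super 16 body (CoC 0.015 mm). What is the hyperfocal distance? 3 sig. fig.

2.15 m

Hyperfocal distance H = f²/(N·c) + f = 16²/(8 × 0.015) + 16 = 256/0.12 + 16 ≈ 2149.3 mm ≈ 2.15 m.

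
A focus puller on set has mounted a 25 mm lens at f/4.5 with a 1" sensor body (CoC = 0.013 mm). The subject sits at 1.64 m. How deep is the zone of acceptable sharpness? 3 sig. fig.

0.507 m

Hyperfocal distance H = f²/(N·c) + f = 25²/(4.5 × 0.013) + 25 = 625/0.0585 + 25 ≈ 10708.8 mm ≈ 10.71 m.
Near limit Dn = s·(H − f)/(H + s − 2f) = 1640 × (10708.8 − 25) / (10708.8 + 1640 − 2 × 25) = 1640 × 10683.8 / 12298.8 ≈ 1424.64 mm.
Far limit Df = s·(H − f)/(H − s) = 1640 × (10708.8 − 25) / (10708.8 − 1640) = 1640 × 10683.8 / 9068.8 ≈ 1932.06 mm.
Depth of field = Df − Dn = 1932.06 − 1424.64 ≈ 507.42 mm ≈ 0.507 m.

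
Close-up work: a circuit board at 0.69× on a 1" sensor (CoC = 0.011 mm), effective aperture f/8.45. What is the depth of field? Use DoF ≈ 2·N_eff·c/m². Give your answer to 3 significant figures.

At magnification m, DoF ≈ 2·N_eff·c/m² = 2 × 8.45 × 0.011 / 0.69² = 0.1859 / 0.4761 ≈ 0.39 mm.

0.390 mm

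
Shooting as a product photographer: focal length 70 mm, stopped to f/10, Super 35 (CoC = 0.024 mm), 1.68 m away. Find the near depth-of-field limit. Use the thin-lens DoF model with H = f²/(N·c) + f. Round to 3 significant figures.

1.56 m

Hyperfocal distance H = f²/(N·c) + f = 70²/(10 × 0.024) + 70 = 4900/0.24 + 70 ≈ 20486.7 mm ≈ 20.49 m.
Near limit Dn = s·(H − f)/(H + s − 2f) = 1680 × (20486.7 − 70) / (20486.7 + 1680 − 2 × 70) = 1680 × 20416.7 / 22026.7 ≈ 1557.2 mm ≈ 1.56 m.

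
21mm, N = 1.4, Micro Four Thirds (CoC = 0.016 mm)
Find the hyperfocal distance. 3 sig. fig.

19.7 m

Hyperfocal distance H = f²/(N·c) + f = 21²/(1.4 × 0.016) + 21 = 441/0.0224 + 21 ≈ 19708.5 mm ≈ 19.7 m.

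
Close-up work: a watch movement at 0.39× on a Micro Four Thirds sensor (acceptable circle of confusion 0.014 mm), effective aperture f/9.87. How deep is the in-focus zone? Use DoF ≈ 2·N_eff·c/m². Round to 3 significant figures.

At magnification m, DoF ≈ 2·N_eff·c/m² = 2 × 9.87 × 0.014 / 0.39² = 0.2764 / 0.1521 ≈ 1.82 mm.

1.82 mm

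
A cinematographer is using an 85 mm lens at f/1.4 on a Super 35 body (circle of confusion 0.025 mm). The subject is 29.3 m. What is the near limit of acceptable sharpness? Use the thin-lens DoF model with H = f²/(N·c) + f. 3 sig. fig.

Hyperfocal distance H = f²/(N·c) + f = 85²/(1.4 × 0.025) + 85 = 7225/0.035 + 85 ≈ 206513.6 mm ≈ 206.5 m.
Near limit Dn = s·(H − f)/(H + s − 2f) = 29300 × (206513.6 − 85) / (206513.6 + 29300 − 2 × 85) = 29300 × 206428.6 / 235643.6 ≈ 25667 mm ≈ 25.7 m.

25.7 m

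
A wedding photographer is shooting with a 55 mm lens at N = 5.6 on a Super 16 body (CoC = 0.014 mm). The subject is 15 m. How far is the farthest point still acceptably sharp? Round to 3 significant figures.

24.5 m

Hyperfocal distance H = f²/(N·c) + f = 55²/(5.6 × 0.014) + 55 = 3025/0.0784 + 55 ≈ 38639.2 mm ≈ 38.64 m.
Far limit Df = s·(H − f)/(H − s) = 15000 × (38639.2 − 55) / (38639.2 − 15000) = 15000 × 38584.2 / 23639.2 ≈ 24483 mm ≈ 24.5 m.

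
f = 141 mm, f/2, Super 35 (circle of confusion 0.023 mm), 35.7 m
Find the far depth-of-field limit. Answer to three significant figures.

38.9 m

Hyperfocal distance H = f²/(N·c) + f = 141²/(2 × 0.023) + 141 = 19881/0.046 + 141 ≈ 432336.7 mm ≈ 432.3 m.
Far limit Df = s·(H − f)/(H − s) = 35700 × (432336.7 − 141) / (432336.7 − 35700) = 35700 × 432195.7 / 396636.7 ≈ 38901 mm ≈ 38.9 m.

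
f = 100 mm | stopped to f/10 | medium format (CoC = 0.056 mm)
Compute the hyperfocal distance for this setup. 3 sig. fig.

Hyperfocal distance H = f²/(N·c) + f = 100²/(10 × 0.056) + 100 = 10000/0.56 + 100 ≈ 17957.1 mm ≈ 18.0 m.

18.0 m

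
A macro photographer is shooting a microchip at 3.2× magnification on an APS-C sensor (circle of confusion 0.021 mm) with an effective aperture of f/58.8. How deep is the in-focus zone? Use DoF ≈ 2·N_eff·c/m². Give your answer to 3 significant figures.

0.241 mm

At magnification m, DoF ≈ 2·N_eff·c/m² = 2 × 58.8 × 0.021 / 3.2² = 2.47 / 10.24 ≈ 0.241 mm.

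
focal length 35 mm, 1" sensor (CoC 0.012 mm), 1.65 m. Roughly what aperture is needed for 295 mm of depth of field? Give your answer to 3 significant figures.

f/5.61

Write h = H − f = f²/(N·c). The thin-lens limits are Dn = s·h/(h + (s−f)) and Df = s·h/(h − (s−f)), so DoF = Df − Dn = 2·s·(s−f)·h / (h² − (s−f)²).
That is a quadratic in h: DoF·h² − 2·s·(s−f)·h − DoF·(s−f)² = 0 ⇒ h = (s−f)·(s + √(s² + DoF²)) / DoF = 1615 × (1650 + √(1650² + 295²)) / 295 = 1615 × (1650 + 1676.16) / 295 ≈ 18209 mm.
Then N = f²/(c·h) = 35² / (0.012 × 18209) = 1225 / 218.51 ≈ 5.61.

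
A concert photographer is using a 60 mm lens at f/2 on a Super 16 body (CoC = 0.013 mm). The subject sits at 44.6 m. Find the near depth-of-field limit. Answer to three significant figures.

Hyperfocal distance H = f²/(N·c) + f = 60²/(2 × 0.013) + 60 = 3600/0.026 + 60 ≈ 138521.5 mm ≈ 138.5 m.
Near limit Dn = s·(H − f)/(H + s − 2f) = 44600 × (138521.5 − 60) / (138521.5 + 44600 − 2 × 60) = 44600 × 138461.5 / 183001.5 ≈ 33745 mm ≈ 33.7 m.

33.7 m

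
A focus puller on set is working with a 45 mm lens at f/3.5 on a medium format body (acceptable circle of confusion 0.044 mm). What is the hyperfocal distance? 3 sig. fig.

Hyperfocal distance H = f²/(N·c) + f = 45²/(3.5 × 0.044) + 45 = 2025/0.154 + 45 ≈ 13194.4 mm ≈ 13.2 m.

13.2 m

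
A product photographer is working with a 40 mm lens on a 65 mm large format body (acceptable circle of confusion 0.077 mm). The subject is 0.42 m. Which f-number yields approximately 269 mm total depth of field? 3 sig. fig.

Write h = H − f = f²/(N·c). The thin-lens limits are Dn = s·h/(h + (s−f)) and Df = s·h/(h − (s−f)), so DoF = Df − Dn = 2·s·(s−f)·h / (h² − (s−f)²).
That is a quadratic in h: DoF·h² − 2·s·(s−f)·h − DoF·(s−f)² = 0 ⇒ h = (s−f)·(s + √(s² + DoF²)) / DoF = 380 × (420 + √(420² + 269²)) / 269 = 380 × (420 + 498.759) / 269 ≈ 1297.9 mm.
Then N = f²/(c·h) = 40² / (0.077 × 1297.9) = 1600 / 99.936 ≈ 16.

f/16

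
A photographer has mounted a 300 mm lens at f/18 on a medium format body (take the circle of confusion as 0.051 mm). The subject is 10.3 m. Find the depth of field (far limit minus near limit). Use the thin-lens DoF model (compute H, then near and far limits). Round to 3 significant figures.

2.12 m

Hyperfocal distance H = f²/(N·c) + f = 300²/(18 × 0.051) + 300 = 90000/0.918 + 300 ≈ 98339.2 mm ≈ 98.34 m.
Near limit Dn = s·(H − f)/(H + s − 2f) = 10300 × (98339.2 − 300) / (98339.2 + 10300 − 2 × 300) = 10300 × 98039.2 / 108039.2 ≈ 9346.6 mm.
Far limit Df = s·(H − f)/(H − s) = 10300 × (98339.2 − 300) / (98339.2 − 10300) = 10300 × 98039.2 / 88039.2 ≈ 11469.9 mm.
Depth of field = Df − Dn = 11469.9 − 9346.6 ≈ 2123.3 mm ≈ 2.12 m.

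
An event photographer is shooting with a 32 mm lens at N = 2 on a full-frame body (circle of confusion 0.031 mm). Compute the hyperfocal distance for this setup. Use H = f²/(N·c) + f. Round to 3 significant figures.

16.5 m

Hyperfocal distance H = f²/(N·c) + f = 32²/(2 × 0.031) + 32 = 1024/0.062 + 32 ≈ 16548.1 mm ≈ 16.5 m.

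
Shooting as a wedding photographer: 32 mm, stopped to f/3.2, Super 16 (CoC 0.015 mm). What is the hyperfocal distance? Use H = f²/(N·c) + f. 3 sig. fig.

Hyperfocal distance H = f²/(N·c) + f = 32²/(3.2 × 0.015) + 32 = 1024/0.048 + 32 ≈ 21365.3 mm ≈ 21.4 m.

21.4 m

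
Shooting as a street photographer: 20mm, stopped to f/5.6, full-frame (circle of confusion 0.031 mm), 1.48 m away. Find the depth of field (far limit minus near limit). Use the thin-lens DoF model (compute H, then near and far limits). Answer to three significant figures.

3.13 m

Hyperfocal distance H = f²/(N·c) + f = 20²/(5.6 × 0.031) + 20 = 400/0.1736 + 20 ≈ 2324.1 mm ≈ 2.324 m.
Near limit Dn = s·(H − f)/(H + s − 2f) = 1480 × (2324.1 − 20) / (2324.1 + 1480 − 2 × 20) = 1480 × 2304.1 / 3764.1 ≈ 906.0 mm.
Far limit Df = s·(H − f)/(H − s) = 1480 × (2324.1 − 20) / (2324.1 − 1480) = 1480 × 2304.1 / 844.1 ≈ 4039.7 mm.
Depth of field = Df − Dn = 4039.7 − 906.0 ≈ 3133.7 mm ≈ 3.13 m.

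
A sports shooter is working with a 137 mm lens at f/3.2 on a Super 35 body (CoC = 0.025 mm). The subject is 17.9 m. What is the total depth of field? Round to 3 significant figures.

2.73 m

Hyperfocal distance H = f²/(N·c) + f = 137²/(3.2 × 0.025) + 137 = 18769/0.08 + 137 ≈ 234749.5 mm ≈ 234.7 m.
Near limit Dn = s·(H − f)/(H + s − 2f) = 17900 × (234749.5 − 137) / (234749.5 + 17900 − 2 × 137) = 17900 × 234612.5 / 252375.5 ≈ 16640.1 mm.
Far limit Df = s·(H − f)/(H − s) = 17900 × (234749.5 − 137) / (234749.5 − 17900) = 17900 × 234612.5 / 216849.5 ≈ 19366.3 mm.
Depth of field = Df − Dn = 19366.3 − 16640.1 ≈ 2726.2 mm ≈ 2.73 m.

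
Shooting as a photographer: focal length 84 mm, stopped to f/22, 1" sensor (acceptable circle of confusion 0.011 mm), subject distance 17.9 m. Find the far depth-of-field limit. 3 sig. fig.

Hyperfocal distance H = f²/(N·c) + f = 84²/(22 × 0.011) + 84 = 7056/0.242 + 84 ≈ 29241.0 mm ≈ 29.24 m.
Far limit Df = s·(H − f)/(H − s) = 17900 × (29241.0 − 84) / (29241.0 − 17900) = 17900 × 29157.0 / 11341.0 ≈ 46020 mm ≈ 46.0 m.

46.0 m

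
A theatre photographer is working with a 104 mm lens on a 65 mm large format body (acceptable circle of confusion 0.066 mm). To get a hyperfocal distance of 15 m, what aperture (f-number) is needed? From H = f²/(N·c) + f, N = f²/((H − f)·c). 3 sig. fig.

f/11

Rearrange H = f²/(N·c) + f for N: N = f² / ((H − f)·c).
N = 104² / ((15000 − 104) × 0.066) = 10816 / 983.1 ≈ 11.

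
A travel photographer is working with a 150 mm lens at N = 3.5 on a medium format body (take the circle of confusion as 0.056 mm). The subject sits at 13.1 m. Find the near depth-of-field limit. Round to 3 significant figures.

11.8 m

Hyperfocal distance H = f²/(N·c) + f = 150²/(3.5 × 0.056) + 150 = 22500/0.196 + 150 ≈ 114945.9 mm ≈ 114.9 m.
Near limit Dn = s·(H − f)/(H + s − 2f) = 13100 × (114945.9 − 150) / (114945.9 + 13100 − 2 × 150) = 13100 × 114795.9 / 127745.9 ≈ 11772 mm ≈ 11.8 m.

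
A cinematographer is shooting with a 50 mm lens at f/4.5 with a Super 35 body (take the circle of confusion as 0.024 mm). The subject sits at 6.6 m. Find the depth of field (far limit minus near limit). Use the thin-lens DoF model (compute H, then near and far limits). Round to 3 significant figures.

Hyperfocal distance H = f²/(N·c) + f = 50²/(4.5 × 0.024) + 50 = 2500/0.108 + 50 ≈ 23198.1 mm ≈ 23.20 m.
Near limit Dn = s·(H − f)/(H + s − 2f) = 6600 × (23198.1 − 50) / (23198.1 + 6600 − 2 × 50) = 6600 × 23148.1 / 29698.1 ≈ 5144.4 mm.
Far limit Df = s·(H − f)/(H − s) = 6600 × (23198.1 − 50) / (23198.1 − 6600) = 6600 × 23148.1 / 16598.1 ≈ 9204.5 mm.
Depth of field = Df − Dn = 9204.5 − 5144.4 ≈ 4060.1 mm ≈ 4.06 m.

4.06 m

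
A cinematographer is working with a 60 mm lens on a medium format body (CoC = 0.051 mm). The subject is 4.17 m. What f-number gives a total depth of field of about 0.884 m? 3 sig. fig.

Write h = H − f = f²/(N·c). The thin-lens limits are Dn = s·h/(h + (s−f)) and Df = s·h/(h − (s−f)), so DoF = Df − Dn = 2·s·(s−f)·h / (h² − (s−f)²).
That is a quadratic in h: DoF·h² − 2·s·(s−f)·h − DoF·(s−f)² = 0 ⇒ h = (s−f)·(s + √(s² + DoF²)) / DoF = 4110 × (4170 + √(4170² + 884²)) / 884 = 4110 × (4170 + 4262.67) / 884 ≈ 39206 mm.
Then N = f²/(c·h) = 60² / (0.051 × 39206) = 3600 / 1999.5 ≈ 1.80.

f/1.80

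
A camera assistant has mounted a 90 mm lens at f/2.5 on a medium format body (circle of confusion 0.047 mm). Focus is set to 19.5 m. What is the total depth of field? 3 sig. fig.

Hyperfocal distance H = f²/(N·c) + f = 90²/(2.5 × 0.047) + 90 = 8100/0.1175 + 90 ≈ 69026.2 mm ≈ 69.03 m.
Near limit Dn = s·(H − f)/(H + s − 2f) = 19500 × (69026.2 − 90) / (69026.2 + 19500 − 2 × 90) = 19500 × 68936.2 / 88346.2 ≈ 15216 mm.
Far limit Df = s·(H − f)/(H − s) = 19500 × (69026.2 − 90) / (69026.2 − 19500) = 19500 × 68936.2 / 49526.2 ≈ 27142 mm.
Depth of field = Df − Dn = 27142 − 15216 ≈ 11926 mm ≈ 11.9 m.

11.9 m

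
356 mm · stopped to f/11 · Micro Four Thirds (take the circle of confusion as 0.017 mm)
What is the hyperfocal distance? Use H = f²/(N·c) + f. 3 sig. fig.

Hyperfocal distance H = f²/(N·c) + f = 356²/(11 × 0.017) + 356 = 126736/0.187 + 356 ≈ 678088.6 mm ≈ 678 m.

678 m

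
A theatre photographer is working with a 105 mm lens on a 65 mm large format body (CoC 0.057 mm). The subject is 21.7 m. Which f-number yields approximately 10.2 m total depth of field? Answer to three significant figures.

Write h = H − f = f²/(N·c). The thin-lens limits are Dn = s·h/(h + (s−f)) and Df = s·h/(h − (s−f)), so DoF = Df − Dn = 2·s·(s−f)·h / (h² − (s−f)²).
That is a quadratic in h: DoF·h² − 2·s·(s−f)·h − DoF·(s−f)² = 0 ⇒ h = (s−f)·(s + √(s² + DoF²)) / DoF = 21595 × (21700 + √(21700² + 10200²)) / 10200 = 21595 × (21700 + 23977.7) / 10200 ≈ 96707 mm.
Then N = f²/(c·h) = 105² / (0.057 × 96707) = 11025 / 5512.3 ≈ 2.00.

f/2.00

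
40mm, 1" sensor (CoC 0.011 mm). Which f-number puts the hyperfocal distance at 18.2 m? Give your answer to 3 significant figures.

Rearrange H = f²/(N·c) + f for N: N = f² / ((H − f)·c).
N = 40² / ((18200 − 40) × 0.011) = 1600 / 199.8 ≈ 8.01.

f/8.01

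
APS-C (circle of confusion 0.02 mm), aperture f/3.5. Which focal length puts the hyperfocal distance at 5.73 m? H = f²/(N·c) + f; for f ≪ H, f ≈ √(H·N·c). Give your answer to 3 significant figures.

20.0 mm

From H = f²/(N·c) + f, with f ≪ H: f ≈ √(H·N·c) = √(5730 × 3.5 × 0.02) = √401.10 ≈ 20.03 mm.
The +f correction barely moves this — solving exactly, f² + N·c·f − N·c·H = 0 ⇒ f = (−N·c + √((N·c)² + 4·N·c·H))/2 = (−0.07 + √1604.4)/2 ≈ 19.993 mm, so f ≈ 20.0 mm.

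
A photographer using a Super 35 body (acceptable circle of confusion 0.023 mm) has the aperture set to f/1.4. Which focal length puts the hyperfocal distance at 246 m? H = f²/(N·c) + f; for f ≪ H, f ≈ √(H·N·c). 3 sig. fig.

From H = f²/(N·c) + f, with f ≪ H: f ≈ √(H·N·c) = √(246000 × 1.4 × 0.023) = √7921.2 ≈ 89.00 mm.
The +f correction barely moves this — solving exactly, f² + N·c·f − N·c·H = 0 ⇒ f = (−N·c + √((N·c)² + 4·N·c·H))/2 = (−0.0322 + √31685)/2 ≈ 88.985 mm, so f ≈ 89.0 mm.

89.0 mm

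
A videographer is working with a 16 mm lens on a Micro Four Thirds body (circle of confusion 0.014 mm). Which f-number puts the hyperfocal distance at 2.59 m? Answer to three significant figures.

f/7.10

Rearrange H = f²/(N·c) + f for N: N = f² / ((H − f)·c).
N = 16² / ((2590 − 16) × 0.014) = 256 / 36.04 ≈ 7.10.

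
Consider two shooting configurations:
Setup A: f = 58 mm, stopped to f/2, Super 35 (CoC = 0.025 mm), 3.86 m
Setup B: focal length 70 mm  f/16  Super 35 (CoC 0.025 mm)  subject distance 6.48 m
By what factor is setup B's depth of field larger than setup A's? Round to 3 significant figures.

Setup A: H = 58²/(2×0.025) + 58 ≈ 67338.0 mm; DoF = Df − Dn = 4091.19 − 3653.54 ≈ 437.65 mm.
Setup B: H = 70²/(16×0.025) + 70 ≈ 12320.0 mm; DoF = Df − Dn = 13592.5 − 4254.0 ≈ 9338.5 mm.
Ratio = 9338.5 / 437.65 ≈ 21.3.

21.3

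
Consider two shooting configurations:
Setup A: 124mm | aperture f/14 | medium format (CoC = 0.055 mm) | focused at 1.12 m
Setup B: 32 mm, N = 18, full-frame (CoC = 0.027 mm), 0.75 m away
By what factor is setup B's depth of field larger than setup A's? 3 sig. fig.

Setup A: H = 124²/(14×0.055) + 124 ≈ 20092.8 mm; DoF = Df − Dn = 1178.80 − 1066.79 ≈ 112.01 mm.
Setup B: H = 32²/(18×0.027) + 32 ≈ 2139.0 mm; DoF = Df − Dn = 1137.69 − 559.38 ≈ 578.31 mm.
Ratio = 578.31 / 112.01 ≈ 5.16.

5.16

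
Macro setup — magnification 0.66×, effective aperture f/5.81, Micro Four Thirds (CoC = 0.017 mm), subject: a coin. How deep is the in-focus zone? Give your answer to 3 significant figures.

At magnification m, DoF ≈ 2·N_eff·c/m² = 2 × 5.81 × 0.017 / 0.66² = 0.1975 / 0.4356 ≈ 0.453 mm.

0.453 mm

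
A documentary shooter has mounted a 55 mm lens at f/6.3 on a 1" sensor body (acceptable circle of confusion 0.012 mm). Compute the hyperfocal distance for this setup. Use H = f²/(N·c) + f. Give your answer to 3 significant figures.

Hyperfocal distance H = f²/(N·c) + f = 55²/(6.3 × 0.012) + 55 = 3025/0.0756 + 55 ≈ 40068.2 mm ≈ 40.1 m.

40.1 m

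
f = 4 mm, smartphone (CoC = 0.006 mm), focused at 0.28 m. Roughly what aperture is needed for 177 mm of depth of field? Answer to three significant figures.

f/2.80

Write h = H − f = f²/(N·c). The thin-lens limits are Dn = s·h/(h + (s−f)) and Df = s·h/(h − (s−f)), so DoF = Df − Dn = 2·s·(s−f)·h / (h² − (s−f)²).
That is a quadratic in h: DoF·h² − 2·s·(s−f)·h − DoF·(s−f)² = 0 ⇒ h = (s−f)·(s + √(s² + DoF²)) / DoF = 276 × (280 + √(280² + 177²)) / 177 = 276 × (280 + 331.254) / 177 ≈ 953.14 mm.
Then N = f²/(c·h) = 4² / (0.006 × 953.14) = 16 / 5.7188 ≈ 2.80.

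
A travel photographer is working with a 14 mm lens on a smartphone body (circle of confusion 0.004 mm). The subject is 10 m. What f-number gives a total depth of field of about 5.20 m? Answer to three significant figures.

Write h = H − f = f²/(N·c). The thin-lens limits are Dn = s·h/(h + (s−f)) and Df = s·h/(h − (s−f)), so DoF = Df − Dn = 2·s·(s−f)·h / (h² − (s−f)²).
That is a quadratic in h: DoF·h² − 2·s·(s−f)·h − DoF·(s−f)² = 0 ⇒ h = (s−f)·(s + √(s² + DoF²)) / DoF = 9986 × (10000 + √(10000² + 5200²)) / 5200 = 9986 × (10000 + 11271.2) / 5200 ≈ 40849 mm.
Then N = f²/(c·h) = 14² / (0.004 × 40849) = 196 / 163.40 ≈ 1.20.

f/1.20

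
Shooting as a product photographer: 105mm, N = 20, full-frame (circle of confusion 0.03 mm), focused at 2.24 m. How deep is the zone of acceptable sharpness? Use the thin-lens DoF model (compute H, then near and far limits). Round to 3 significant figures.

0.528 m

Hyperfocal distance H = f²/(N·c) + f = 105²/(20 × 0.03) + 105 = 11025/0.6 + 105 ≈ 18480.0 mm ≈ 18.48 m.
Near limit Dn = s·(H − f)/(H + s − 2f) = 2240 × (18480.0 − 105) / (18480.0 + 2240 − 2 × 105) = 2240 × 18375.0 / 20510.0 ≈ 2006.83 mm.
Far limit Df = s·(H − f)/(H − s) = 2240 × (18480.0 − 105) / (18480.0 − 2240) = 2240 × 18375.0 / 16240.0 ≈ 2534.48 mm.
Depth of field = Df − Dn = 2534.48 − 2006.83 ≈ 527.65 mm ≈ 0.528 m.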